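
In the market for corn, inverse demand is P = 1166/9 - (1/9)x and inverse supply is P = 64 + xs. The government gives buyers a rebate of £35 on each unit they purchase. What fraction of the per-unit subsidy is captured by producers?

Producer share = 0.9

Pre-subsidy: 1166/9 - (1/9)x = 64 + x gives x* = 59 and P* = 123.
With the rebate, buyers effectively pay Pb = Ps − 35, where Ps is the price sellers receive.
On the curves, Pb = 1166/9 - (1/9)x and Ps = 64 + x; the wedge Ps − Pb = 35 gives 64 + x − (1166/9 - (1/9)x) = 35, so x' = 90.5.
Then Pb = 1166/9 − (1/9)·90.5 = 119.5 and Ps = 64 + 1·90.5 = 154.5.
Buyers' price falls by P* − Pb = 123 − 119.5 = 3.5; sellers' price rises by Ps − P* = 154.5 − 123 = 31.5.
So producers capture 31.5/35 = 0.9 of each unit of subsidy.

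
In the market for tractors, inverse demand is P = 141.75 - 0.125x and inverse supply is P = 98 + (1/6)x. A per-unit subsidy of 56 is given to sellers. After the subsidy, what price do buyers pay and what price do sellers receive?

Pre-subsidy: 141.75 - 0.125x = 98 + (1/6)x gives x* = 150 and P* = 123.
With the subsidy, sellers receive Ps = Pb + 56 for each unit, where Pb is the price buyers pay.
On the curves, Pb = 141.75 - 0.125x and Ps = 98 + (1/6)x; the wedge Ps − Pb = 56 gives 98 + (1/6)x − (141.75 - 0.125x) = 56, so x' = 342.
Then Pb = 141.75 − 0.125·342 = 99 and Ps = 98 + (1/6)·342 = 155.

Buyers pay 99; sellers receive 155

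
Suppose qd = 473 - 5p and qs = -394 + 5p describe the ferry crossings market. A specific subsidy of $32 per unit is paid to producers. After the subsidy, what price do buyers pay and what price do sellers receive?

Buyers pay $70.7; sellers receive $102.7

Pre-subsidy: 473 - 5p = -394 + 5p gives p* = 86.7, q* = 39.5.
With the subsidy, sellers receive ps = pb + 32 for each unit, where pb is the price buyers pay.
Supply in terms of pb becomes qs = -394 + 5(pb + 32) = -234 + 5pb. Setting this equal to demand: 473 - 5pb = -234 + 5pb, so pb = 70.7.
Sellers receive ps = 70.7 + 32 = 102.7; q' = 473 − 5·70.7 = 119.5.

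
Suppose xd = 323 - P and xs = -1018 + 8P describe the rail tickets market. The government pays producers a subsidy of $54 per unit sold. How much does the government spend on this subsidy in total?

Pre-subsidy: 323 - P = -1018 + 8P gives P* = 149, x* = 174.
With the subsidy, sellers receive Ps = Pb + 54 for each unit, where Pb is the price buyers pay.
Supply in terms of Pb becomes xs = -1018 + 8(Pb + 54) = -586 + 8Pb. Setting this equal to demand: 323 - Pb = -586 + 8Pb, so Pb = 101.
Sellers receive Ps = 101 + 54 = 155; x' = 323 − 1·101 = 222.
Government outlay = subsidy × quantity = 54 × 222 = 11988.

Government cost = $11988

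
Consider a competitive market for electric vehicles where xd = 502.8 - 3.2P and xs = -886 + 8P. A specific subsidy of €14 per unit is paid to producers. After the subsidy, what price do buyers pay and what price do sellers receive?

Pre-subsidy: 502.8 - 3.2P = -886 + 8P gives P* = 124, x* = 106.
With the subsidy, sellers receive Ps = Pb + 14 for each unit, where Pb is the price buyers pay.
Supply in terms of Pb becomes xs = -886 + 8(Pb + 14) = -774 + 8Pb. Setting this equal to demand: 502.8 - 3.2Pb = -774 + 8Pb, so Pb = 114.
Sellers receive Ps = 114 + 14 = 128; x' = 502.8 − 3.2·114 = 138.

Buyers pay €114; sellers receive €128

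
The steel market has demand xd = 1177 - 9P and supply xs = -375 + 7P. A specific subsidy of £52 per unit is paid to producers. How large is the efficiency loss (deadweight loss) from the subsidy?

Pre-subsidy: 1177 - 9P = -375 + 7P gives P* = 97, x* = 304.
With the subsidy, sellers receive Ps = Pb + 52 for each unit, where Pb is the price buyers pay.
Supply in terms of Pb becomes xs = -375 + 7(Pb + 52) = -11 + 7Pb. Setting this equal to demand: 1177 - 9Pb = -11 + 7Pb, so Pb = 74.25.
Sellers receive Ps = 74.25 + 52 = 126.25; x' = 1177 − 9·74.25 = 508.75.
The subsidy expands output by 508.75 − 304 = 204.75 past the efficient level; on those units the gap between marginal cost and willingness to pay runs from 0 up to 52.
DWL = ½ × 52 × 204.75 = 5323.5.

Deadweight loss = £5323.5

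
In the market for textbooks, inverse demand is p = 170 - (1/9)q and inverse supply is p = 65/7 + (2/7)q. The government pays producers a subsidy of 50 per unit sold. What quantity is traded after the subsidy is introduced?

Pre-subsidy: 170 - (1/9)q = 65/7 + (2/7)q gives q* = 405 and p* = 125.
With the subsidy, sellers receive ps = pb + 50 for each unit, where pb is the price buyers pay.
On the curves, pb = 170 - (1/9)q and ps = 65/7 + (2/7)q; the wedge ps − pb = 50 gives 65/7 + (2/7)q − (170 - (1/9)q) = 50, so q' = 531.
Then pb = 170 − (1/9)·531 = 111 and ps = 65/7 + (2/7)·531 = 161.

q' = 531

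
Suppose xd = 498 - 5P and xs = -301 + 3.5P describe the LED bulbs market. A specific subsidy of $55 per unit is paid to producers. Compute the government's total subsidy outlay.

Government cost = 132055/17

Pre-subsidy: 498 - 5P = -301 + 3.5P gives P* = 94, x* = 28.
With the subsidy, sellers receive Ps = Pb + 55 for each unit, where Pb is the price buyers pay.
Supply in terms of Pb becomes xs = -301 + 3.5(Pb + 55) = -108.5 + 3.5Pb. Setting this equal to demand: 498 - 5Pb = -108.5 + 3.5Pb, so Pb = 1213/17.
Sellers receive Ps = 1213/17 + 55 = 2148/17; x' = 498 − 5·(1213/17) = 2401/17.
Government outlay = subsidy × quantity = 55 × 2401/17 = 132055/17.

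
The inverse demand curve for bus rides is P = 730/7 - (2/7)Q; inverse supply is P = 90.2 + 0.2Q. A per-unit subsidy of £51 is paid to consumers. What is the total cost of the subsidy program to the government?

Government cost = £6834

Pre-subsidy: 730/7 - (2/7)Q = 90.2 + 0.2Q gives Q* = 29 and P* = 96.
With the rebate, buyers effectively pay Pb = Ps − 51, where Ps is the price sellers receive.
On the curves, Pb = 730/7 - (2/7)Q and Ps = 90.2 + 0.2Q; the wedge Ps − Pb = 51 gives 90.2 + 0.2Q − (730/7 - (2/7)Q) = 51, so Q' = 134.
Then Pb = 730/7 − (2/7)·134 = 66 and Ps = 90.2 + 0.2·134 = 117.
Government outlay = subsidy × quantity = 51 × 134 = 6834.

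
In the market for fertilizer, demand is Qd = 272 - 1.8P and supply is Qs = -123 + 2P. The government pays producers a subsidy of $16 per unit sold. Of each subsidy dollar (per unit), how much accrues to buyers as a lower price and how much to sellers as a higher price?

Pre-subsidy: 272 - 1.8P = -123 + 2P gives P* = 1975/19, Q* = 1613/19.
With the subsidy, sellers receive Ps = Pb + 16 for each unit, where Pb is the price buyers pay.
Supply in terms of Pb becomes Qs = -123 + 2(Pb + 16) = -91 + 2Pb. Setting this equal to demand: 272 - 1.8Pb = -91 + 2Pb, so Pb = 1815/19.
Sellers receive Ps = 1815/19 + 16 = 2119/19; Q' = 272 − 1.8·(1815/19) = 1901/19.
Buyers' price falls by P* − Pb = 1975/19 − 1815/19 = 160/19; sellers' price rises by Ps − P* = 2119/19 − 1975/19 = 144/19.

Buyers gain 160/19 per unit; sellers gain 144/19 per unit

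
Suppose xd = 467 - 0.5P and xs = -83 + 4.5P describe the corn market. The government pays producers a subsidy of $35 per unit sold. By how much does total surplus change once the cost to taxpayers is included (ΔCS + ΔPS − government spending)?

Net change in total surplus = -$275.625

Pre-subsidy: 467 - 0.5P = -83 + 4.5P gives P* = 110, x* = 412.
With the subsidy, sellers receive Ps = Pb + 35 for each unit, where Pb is the price buyers pay.
Supply in terms of Pb becomes xs = -83 + 4.5(Pb + 35) = 74.5 + 4.5Pb. Setting this equal to demand: 467 - 0.5Pb = 74.5 + 4.5Pb, so Pb = 78.5.
Sellers receive Ps = 78.5 + 35 = 113.5; x' = 467 − 0.5·78.5 = 427.75.
ΔCS = ½(412 + 427.75)(110 − 78.5) = 13226.0625; ΔPS = ½(412 + 427.75)(113.5 − 110) = 1469.5625.
Government spending = 35 × 427.75 = 14971.25.
Net change = 13226.0625 + 1469.5625 − 14971.25 = -275.625. The loss equals the DWL triangle ½·35·15.75.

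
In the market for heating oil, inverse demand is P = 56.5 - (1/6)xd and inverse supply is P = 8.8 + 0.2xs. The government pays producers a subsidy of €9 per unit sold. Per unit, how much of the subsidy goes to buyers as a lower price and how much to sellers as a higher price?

Buyers gain 45/11 per unit; sellers gain 54/11 per unit

Pre-subsidy: 56.5 - (1/6)x = 8.8 + 0.2x gives x* = 1431/11 and P* = 383/11.
With the subsidy, sellers receive Ps = Pb + 9 for each unit, where Pb is the price buyers pay.
On the curves, Pb = 56.5 - (1/6)x and Ps = 8.8 + 0.2x; the wedge Ps − Pb = 9 gives 8.8 + 0.2x − (56.5 - (1/6)x) = 9, so x' = 1701/11.
Then Pb = 56.5 − (1/6)·(1701/11) = 338/11 and Ps = 8.8 + 0.2·(1701/11) = 437/11.
Buyers' price falls by P* − Pb = 383/11 − 338/11 = 45/11; sellers' price rises by Ps − P* = 437/11 − 383/11 = 54/11.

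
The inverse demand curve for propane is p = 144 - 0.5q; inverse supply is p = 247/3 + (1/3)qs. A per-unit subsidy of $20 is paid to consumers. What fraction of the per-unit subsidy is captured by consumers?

Consumer share = 0.6

Pre-subsidy: 144 - 0.5q = 247/3 + (1/3)q gives q* = 74 and p* = 107.
With the rebate, buyers effectively pay pb = ps − 20, where ps is the price sellers receive.
On the curves, pb = 144 - 0.5q and ps = 247/3 + (1/3)q; the wedge ps − pb = 20 gives 247/3 + (1/3)q − (144 - 0.5q) = 20, so q' = 98.
Then pb = 144 − 0.5·98 = 95 and ps = 247/3 + (1/3)·98 = 115.
Buyers' price falls by p* − pb = 107 − 95 = 12; sellers' price rises by ps − p* = 115 − 107 = 8.
So consumers capture 12/20 = 0.6 of each unit of subsidy.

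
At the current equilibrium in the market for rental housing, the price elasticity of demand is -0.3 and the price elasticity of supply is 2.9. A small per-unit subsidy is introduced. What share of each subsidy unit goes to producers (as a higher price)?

Producer share = 0.09375

For a small subsidy around the equilibrium, the benefit split depends on the relative slopes, which at a point are proportional to the elasticities.
Buyer share = εs/(εs + |εd|) = 2.9/(2.9 + 0.3) = 0.90625; seller share = |εd|/(εs + |εd|) = 0.09375.
So producers capture 0.09375 of the subsidy.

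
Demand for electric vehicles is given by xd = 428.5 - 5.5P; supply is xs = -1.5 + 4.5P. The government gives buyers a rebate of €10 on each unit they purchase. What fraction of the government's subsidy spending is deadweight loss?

DWL / government spending = 33/578

Pre-subsidy: 428.5 - 5.5P = -1.5 + 4.5P gives P* = 43, x* = 192.
With the rebate, buyers effectively pay Pb = Ps − 10, where Ps is the price sellers receive.
Demand in terms of Ps becomes xd = 428.5 − 5.5(Ps − 10) = 483.5 - 5.5Ps. Setting this equal to supply: 483.5 - 5.5Ps = -1.5 + 4.5Ps, so Ps = 48.5.
Buyers pay Pb = 48.5 − 10 = 38.5; x' = -1.5 + 4.5·48.5 = 216.75.
ΔCS = ½(192 + 216.75)(43 − 38.5) = 919.6875; ΔPS = ½(192 + 216.75)(48.5 − 43) = 1124.0625.
Government spending = 10 × 216.75 = 2167.5.
DWL = ½ × 10 × (216.75 − 192) = 123.75; fraction = 123.75 / 2167.5 = 33/578.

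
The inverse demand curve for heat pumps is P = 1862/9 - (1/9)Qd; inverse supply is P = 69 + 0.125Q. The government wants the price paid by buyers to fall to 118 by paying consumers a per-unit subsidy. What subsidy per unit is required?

Required subsidy s = 51 per unit

At a buyer price of 118, quantity demanded is 1862 − 9·118 = 800.
Sellers supply 800 only when they receive Ps = 69 + 0.125·800 = 169.
s = Ps − Pb = 169 − 118 = 51.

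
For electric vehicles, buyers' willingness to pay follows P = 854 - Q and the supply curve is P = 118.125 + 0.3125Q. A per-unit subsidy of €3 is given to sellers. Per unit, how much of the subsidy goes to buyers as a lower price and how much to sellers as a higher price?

Buyers gain 16/7 per unit; sellers gain 5/7 per unit

Pre-subsidy: 854 - Q = 118.125 + 0.3125Q gives Q* = 1682/3 and P* = 880/3.
With the subsidy, sellers receive Ps = Pb + 3 for each unit, where Pb is the price buyers pay.
On the curves, Pb = 854 - Q and Ps = 118.125 + 0.3125Q; the wedge Ps − Pb = 3 gives 118.125 + 0.3125Q − (854 - Q) = 3, so Q' = 11822/21.
Then Pb = 854 − 1·(11822/21) = 6112/21 and Ps = 118.125 + 0.3125·(11822/21) = 6175/21.
Buyers' price falls by P* − Pb = 880/3 − 6112/21 = 16/7; sellers' price rises by Ps − P* = 6175/21 − 880/3 = 5/7.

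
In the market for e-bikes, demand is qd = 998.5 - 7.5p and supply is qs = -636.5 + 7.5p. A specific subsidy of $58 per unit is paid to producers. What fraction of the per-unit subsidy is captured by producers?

Pre-subsidy: 998.5 - 7.5p = -636.5 + 7.5p gives p* = 109, q* = 181.
With the subsidy, sellers receive ps = pb + 58 for each unit, where pb is the price buyers pay.
Supply in terms of pb becomes qs = -636.5 + 7.5(pb + 58) = -201.5 + 7.5pb. Setting this equal to demand: 998.5 - 7.5pb = -201.5 + 7.5pb, so pb = 80.
Sellers receive ps = 80 + 58 = 138; q' = 998.5 − 7.5·80 = 398.5.
Buyers' price falls by p* − pb = 109 − 80 = 29; sellers' price rises by ps − p* = 138 − 109 = 29.
So producers capture 29/58 = 0.5 of each unit of subsidy.

Producer share = 0.5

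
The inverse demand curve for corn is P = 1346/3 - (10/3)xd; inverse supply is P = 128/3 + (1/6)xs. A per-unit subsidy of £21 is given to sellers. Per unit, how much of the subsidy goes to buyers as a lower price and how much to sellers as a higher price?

Buyers gain £20 per unit; sellers gain £1 per unit

Pre-subsidy: 1346/3 - (10/3)x = 128/3 + (1/6)x gives x* = 116 and P* = 62.
With the subsidy, sellers receive Ps = Pb + 21 for each unit, where Pb is the price buyers pay.
On the curves, Pb = 1346/3 - (10/3)x and Ps = 128/3 + (1/6)x; the wedge Ps − Pb = 21 gives 128/3 + (1/6)x − (1346/3 - (10/3)x) = 21, so x' = 122.
Then Pb = 1346/3 − (10/3)·122 = 42 and Ps = 128/3 + (1/6)·122 = 63.
Buyers' price falls by P* − Pb = 62 − 42 = 20; sellers' price rises by Ps − P* = 63 − 62 = 1.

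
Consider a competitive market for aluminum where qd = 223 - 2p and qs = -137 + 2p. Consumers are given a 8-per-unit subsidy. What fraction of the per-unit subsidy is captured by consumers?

Consumer share = 0.5

Pre-subsidy: 223 - 2p = -137 + 2p gives p* = 90, q* = 43.
With the rebate, buyers effectively pay pb = ps − 8, where ps is the price sellers receive.
Demand in terms of ps becomes qd = 223 − 2(ps − 8) = 239 - 2ps. Setting this equal to supply: 239 - 2ps = -137 + 2ps, so ps = 94.
Buyers pay pb = 94 − 8 = 86; q' = -137 + 2·94 = 51.
Buyers' price falls by p* − pb = 90 − 86 = 4; sellers' price rises by ps − p* = 94 − 90 = 4.
So consumers capture 4/8 = 0.5 of each unit of subsidy.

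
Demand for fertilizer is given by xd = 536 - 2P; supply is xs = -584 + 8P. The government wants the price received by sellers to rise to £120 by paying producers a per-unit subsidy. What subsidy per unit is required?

At a seller price of 120, quantity supplied is -584 + 8·120 = 376.
Buyers absorb 376 only when they pay Pb with 536 − 2·Pb = 376, i.e. Pb = 80.
s = Ps − Pb = 120 − 80 = 40.

Required subsidy s = £40 per unit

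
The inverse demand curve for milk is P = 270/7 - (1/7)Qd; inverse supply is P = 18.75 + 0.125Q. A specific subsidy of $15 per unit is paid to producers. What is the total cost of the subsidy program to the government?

Pre-subsidy: 270/7 - (1/7)Q = 18.75 + 0.125Q gives Q* = 74 and P* = 28.
With the subsidy, sellers receive Ps = Pb + 15 for each unit, where Pb is the price buyers pay.
On the curves, Pb = 270/7 - (1/7)Q and Ps = 18.75 + 0.125Q; the wedge Ps − Pb = 15 gives 18.75 + 0.125Q − (270/7 - (1/7)Q) = 15, so Q' = 130.
Then Pb = 270/7 − (1/7)·130 = 20 and Ps = 18.75 + 0.125·130 = 35.
Government outlay = subsidy × quantity = 15 × 130 = 1950.

Government cost = $1950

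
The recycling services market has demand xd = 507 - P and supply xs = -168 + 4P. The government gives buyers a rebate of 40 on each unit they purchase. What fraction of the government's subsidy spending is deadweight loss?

DWL / government spending = 4/101

Pre-subsidy: 507 - P = -168 + 4P gives P* = 135, x* = 372.
With the rebate, buyers effectively pay Pb = Ps − 40, where Ps is the price sellers receive.
Demand in terms of Ps becomes xd = 507 − 1(Ps − 40) = 547 - Ps. Setting this equal to supply: 547 - Ps = -168 + 4Ps, so Ps = 143.
Buyers pay Pb = 143 − 40 = 103; x' = -168 + 4·143 = 404.
ΔCS = ½(372 + 404)(135 − 103) = 12416; ΔPS = ½(372 + 404)(143 − 135) = 3104.
Government spending = 40 × 404 = 16160.
DWL = ½ × 40 × (404 − 372) = 640; fraction = 640 / 16160 = 4/101.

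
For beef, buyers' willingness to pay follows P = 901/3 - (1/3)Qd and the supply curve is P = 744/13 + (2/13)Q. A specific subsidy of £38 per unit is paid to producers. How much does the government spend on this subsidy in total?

Government cost = £21926

Pre-subsidy: 901/3 - (1/3)Q = 744/13 + (2/13)Q gives Q* = 499 and P* = 134.
With the subsidy, sellers receive Ps = Pb + 38 for each unit, where Pb is the price buyers pay.
On the curves, Pb = 901/3 - (1/3)Q and Ps = 744/13 + (2/13)Q; the wedge Ps − Pb = 38 gives 744/13 + (2/13)Q − (901/3 - (1/3)Q) = 38, so Q' = 577.
Then Pb = 901/3 − (1/3)·577 = 108 and Ps = 744/13 + (2/13)·577 = 146.
Government outlay = subsidy × quantity = 38 × 577 = 21926.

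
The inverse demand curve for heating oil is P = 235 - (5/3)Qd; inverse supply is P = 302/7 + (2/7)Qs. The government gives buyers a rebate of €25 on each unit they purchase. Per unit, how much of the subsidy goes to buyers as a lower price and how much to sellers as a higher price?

Pre-subsidy: 235 - (5/3)Q = 302/7 + (2/7)Q gives Q* = 4029/41 and P* = 2920/41.
With the rebate, buyers effectively pay Pb = Ps − 25, where Ps is the price sellers receive.
On the curves, Pb = 235 - (5/3)Q and Ps = 302/7 + (2/7)Q; the wedge Ps − Pb = 25 gives 302/7 + (2/7)Q − (235 - (5/3)Q) = 25, so Q' = 4554/41.
Then Pb = 235 − (5/3)·(4554/41) = 2045/41 and Ps = 302/7 + (2/7)·(4554/41) = 3070/41.
Buyers' price falls by P* − Pb = 2920/41 − 2045/41 = 875/41; sellers' price rises by Ps − P* = 3070/41 − 2920/41 = 150/41.

Buyers gain 875/41 per unit; sellers gain 150/41 per unit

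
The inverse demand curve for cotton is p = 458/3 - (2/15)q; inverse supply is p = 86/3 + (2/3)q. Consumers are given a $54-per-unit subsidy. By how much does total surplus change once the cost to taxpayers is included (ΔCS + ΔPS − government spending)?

Net change in total surplus = -$1822.5

Pre-subsidy: 458/3 - (2/15)q = 86/3 + (2/3)q gives q* = 155 and p* = 132.
With the rebate, buyers effectively pay pb = ps − 54, where ps is the price sellers receive.
On the curves, pb = 458/3 - (2/15)q and ps = 86/3 + (2/3)q; the wedge ps − pb = 54 gives 86/3 + (2/3)q − (458/3 - (2/15)q) = 54, so q' = 222.5.
Then pb = 458/3 − (2/15)·222.5 = 123 and ps = 86/3 + (2/3)·222.5 = 177.
ΔCS = ½(155 + 222.5)(132 − 123) = 1698.75; ΔPS = ½(155 + 222.5)(177 − 132) = 8493.75.
Government spending = 54 × 222.5 = 12015.
Net change = 1698.75 + 8493.75 − 12015 = -1822.5. The loss equals the DWL triangle ½·54·67.5.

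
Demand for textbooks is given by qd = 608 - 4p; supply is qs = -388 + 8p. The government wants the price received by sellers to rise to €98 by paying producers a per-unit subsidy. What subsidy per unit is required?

Required subsidy s = €45 per unit

At a seller price of 98, quantity supplied is -388 + 8·98 = 396.
Buyers absorb 396 only when they pay pb with 608 − 4·pb = 396, i.e. pb = 53.
s = ps − pb = 98 − 53 = 45.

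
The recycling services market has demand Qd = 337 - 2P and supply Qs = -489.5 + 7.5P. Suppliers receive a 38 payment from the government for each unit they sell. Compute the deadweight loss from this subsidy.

Pre-subsidy: 337 - 2P = -489.5 + 7.5P gives P* = 87, Q* = 163.
With the subsidy, sellers receive Ps = Pb + 38 for each unit, where Pb is the price buyers pay.
Supply in terms of Pb becomes Qs = -489.5 + 7.5(Pb + 38) = -204.5 + 7.5Pb. Setting this equal to demand: 337 - 2Pb = -204.5 + 7.5Pb, so Pb = 57.
Sellers receive Ps = 57 + 38 = 95; Q' = 337 − 2·57 = 223.
The subsidy expands output by 223 − 163 = 60 past the efficient level; on those units the gap between marginal cost and willingness to pay runs from 0 up to 38.
DWL = ½ × 38 × 60 = 1140.

Deadweight loss = 1140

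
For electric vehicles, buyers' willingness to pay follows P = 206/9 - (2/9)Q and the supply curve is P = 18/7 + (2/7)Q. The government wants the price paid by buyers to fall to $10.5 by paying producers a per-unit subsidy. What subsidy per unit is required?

Required subsidy s = $8 per unit

At a buyer price of 10.5, quantity demanded is 103 − 4.5·10.5 = 55.75.
Sellers supply 55.75 only when they receive Ps = 18/7 + (2/7)·55.75 = 18.5.
s = Ps − Pb = 18.5 − 10.5 = 8.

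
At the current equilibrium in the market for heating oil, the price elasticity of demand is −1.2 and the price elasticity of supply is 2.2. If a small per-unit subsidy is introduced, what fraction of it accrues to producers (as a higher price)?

Producer share = 6/17

For a small subsidy around the equilibrium, the benefit split depends on the relative slopes, which at a point are proportional to the elasticities.
Buyer share = εs/(εs + |εd|) = 2.2/(2.2 + 1.2) = 11/17; seller share = |εd|/(εs + |εd|) = 6/17.
So producers capture 6/17 of the subsidy.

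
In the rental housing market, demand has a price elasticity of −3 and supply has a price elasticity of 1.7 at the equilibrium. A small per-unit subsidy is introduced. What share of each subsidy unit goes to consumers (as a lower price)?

Consumer share = 17/47

For a small subsidy around the equilibrium, the benefit split depends on the relative slopes, which at a point are proportional to the elasticities.
Buyer share = εs/(εs + |εd|) = 1.7/(1.7 + 3) = 17/47; seller share = |εd|/(εs + |εd|) = 30/47.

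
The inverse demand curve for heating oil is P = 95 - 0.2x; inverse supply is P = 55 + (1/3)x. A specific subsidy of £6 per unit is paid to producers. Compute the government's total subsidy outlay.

Pre-subsidy: 95 - 0.2x = 55 + (1/3)x gives x* = 75 and P* = 80.
With the subsidy, sellers receive Ps = Pb + 6 for each unit, where Pb is the price buyers pay.
On the curves, Pb = 95 - 0.2x and Ps = 55 + (1/3)x; the wedge Ps − Pb = 6 gives 55 + (1/3)x − (95 - 0.2x) = 6, so x' = 86.25.
Then Pb = 95 − 0.2·86.25 = 77.75 and Ps = 55 + (1/3)·86.25 = 83.75.
Government outlay = subsidy × quantity = 6 × 86.25 = 517.5.

Government cost = £517.5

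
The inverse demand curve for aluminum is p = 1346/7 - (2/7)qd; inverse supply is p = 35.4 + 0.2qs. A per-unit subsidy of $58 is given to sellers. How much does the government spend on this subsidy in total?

Government cost = 436218/17

Pre-subsidy: 1346/7 - (2/7)q = 35.4 + 0.2q gives q* = 323 and p* = 100.
With the subsidy, sellers receive ps = pb + 58 for each unit, where pb is the price buyers pay.
On the curves, pb = 1346/7 - (2/7)q and ps = 35.4 + 0.2q; the wedge ps − pb = 58 gives 35.4 + 0.2q − (1346/7 - (2/7)q) = 58, so q' = 7521/17.
Then pb = 1346/7 − (2/7)·(7521/17) = 1120/17 and ps = 35.4 + 0.2·(7521/17) = 2106/17.
Government outlay = subsidy × quantity = 58 × 7521/17 = 436218/17.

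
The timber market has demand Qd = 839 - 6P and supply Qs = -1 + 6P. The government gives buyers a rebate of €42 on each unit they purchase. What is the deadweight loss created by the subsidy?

Deadweight loss = €2646

Pre-subsidy: 839 - 6P = -1 + 6P gives P* = 70, Q* = 419.
With the rebate, buyers effectively pay Pb = Ps − 42, where Ps is the price sellers receive.
Demand in terms of Ps becomes Qd = 839 − 6(Ps − 42) = 1091 - 6Ps. Setting this equal to supply: 1091 - 6Ps = -1 + 6Ps, so Ps = 91.
Buyers pay Pb = 91 − 42 = 49; Q' = -1 + 6·91 = 545.
The subsidy expands output by 545 − 419 = 126 past the efficient level; on those units the gap between marginal cost and willingness to pay runs from 0 up to 42.
DWL = ½ × 42 × 126 = 2646.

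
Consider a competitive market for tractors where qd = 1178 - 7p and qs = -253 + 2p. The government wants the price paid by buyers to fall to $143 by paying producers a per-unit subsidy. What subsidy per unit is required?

Required subsidy s = $72 per unit

At a buyer price of 143, quantity demanded is 1178 − 7·143 = 177.
Sellers supply 177 only when they receive ps with -253 + 2·ps = 177, i.e. ps = 215.
s = ps − pb = 215 − 143 = 72.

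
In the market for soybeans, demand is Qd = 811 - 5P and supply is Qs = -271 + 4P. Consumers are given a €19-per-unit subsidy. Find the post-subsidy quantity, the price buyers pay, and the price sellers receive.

Q' = 2269/9; buyers pay 1006/9; sellers receive 1177/9

Pre-subsidy: 811 - 5P = -271 + 4P gives P* = 1082/9, Q* = 1889/9.
With the rebate, buyers effectively pay Pb = Ps − 19, where Ps is the price sellers receive.
Demand in terms of Ps becomes Qd = 811 − 5(Ps − 19) = 906 - 5Ps. Setting this equal to supply: 906 - 5Ps = -271 + 4Ps, so Ps = 1177/9.
Buyers pay Pb = 1177/9 − 19 = 1006/9; Q' = -271 + 4·(1177/9) = 2269/9.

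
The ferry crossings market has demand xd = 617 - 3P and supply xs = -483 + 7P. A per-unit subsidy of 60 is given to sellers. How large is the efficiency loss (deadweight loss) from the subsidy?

Deadweight loss = 3780

Pre-subsidy: 617 - 3P = -483 + 7P gives P* = 110, x* = 287.
With the subsidy, sellers receive Ps = Pb + 60 for each unit, where Pb is the price buyers pay.
Supply in terms of Pb becomes xs = -483 + 7(Pb + 60) = -63 + 7Pb. Setting this equal to demand: 617 - 3Pb = -63 + 7Pb, so Pb = 68.
Sellers receive Ps = 68 + 60 = 128; x' = 617 − 3·68 = 413.
The subsidy expands output by 413 − 287 = 126 past the efficient level; on those units the gap between marginal cost and willingness to pay runs from 0 up to 60.
DWL = ½ × 60 × 126 = 3780.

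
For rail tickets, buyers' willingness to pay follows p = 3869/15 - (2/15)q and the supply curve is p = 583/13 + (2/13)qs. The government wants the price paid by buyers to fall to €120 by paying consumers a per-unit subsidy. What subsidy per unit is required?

At a buyer price of 120, quantity demanded is 1934.5 − 7.5·120 = 1034.5.
Sellers supply 1034.5 only when they receive ps = 583/13 + (2/13)·1034.5 = 204.
s = ps − pb = 204 − 120 = 84.

Required subsidy s = €84 per unit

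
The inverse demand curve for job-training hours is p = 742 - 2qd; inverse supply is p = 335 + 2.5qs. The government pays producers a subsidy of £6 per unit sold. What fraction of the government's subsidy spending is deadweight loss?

Pre-subsidy: 742 - 2q = 335 + 2.5q gives q* = 814/9 and p* = 5050/9.
With the subsidy, sellers receive ps = pb + 6 for each unit, where pb is the price buyers pay.
On the curves, pb = 742 - 2q and ps = 335 + 2.5q; the wedge ps − pb = 6 gives 335 + 2.5q − (742 - 2q) = 6, so q' = 826/9.
Then pb = 742 − 2·(826/9) = 5026/9 and ps = 335 + 2.5·(826/9) = 5080/9.
ΔCS = ½(814/9 + 826/9)(5050/9 − 5026/9) = 6560/27; ΔPS = ½(814/9 + 826/9)(5080/9 − 5050/9) = 8200/27.
Government spending = 6 × 826/9 = 1652/3.
DWL = ½ × 6 × (826/9 − 814/9) = 4; fraction = 4 / (1652/3) = 3/413.

DWL / government spending = 3/413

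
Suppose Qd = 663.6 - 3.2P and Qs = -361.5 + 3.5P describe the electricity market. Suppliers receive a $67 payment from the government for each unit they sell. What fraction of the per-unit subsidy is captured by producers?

Pre-subsidy: 663.6 - 3.2P = -361.5 + 3.5P gives P* = 153, Q* = 174.
With the subsidy, sellers receive Ps = Pb + 67 for each unit, where Pb is the price buyers pay.
Supply in terms of Pb becomes Qs = -361.5 + 3.5(Pb + 67) = -127 + 3.5Pb. Setting this equal to demand: 663.6 - 3.2Pb = -127 + 3.5Pb, so Pb = 118.
Sellers receive Ps = 118 + 67 = 185; Q' = 663.6 − 3.2·118 = 286.
Buyers' price falls by P* − Pb = 153 − 118 = 35; sellers' price rises by Ps − P* = 185 − 153 = 32.
So producers capture 32/67 = 32/67 of each unit of subsidy.

Producer share = 32/67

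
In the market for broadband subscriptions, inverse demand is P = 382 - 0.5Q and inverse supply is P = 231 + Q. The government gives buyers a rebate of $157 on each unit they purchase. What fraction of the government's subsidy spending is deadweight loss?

Pre-subsidy: 382 - 0.5Q = 231 + Q gives Q* = 302/3 and P* = 995/3.
With the rebate, buyers effectively pay Pb = Ps − 157, where Ps is the price sellers receive.
On the curves, Pb = 382 - 0.5Q and Ps = 231 + Q; the wedge Ps − Pb = 157 gives 231 + Q − (382 - 0.5Q) = 157, so Q' = 616/3.
Then Pb = 382 − 0.5·(616/3) = 838/3 and Ps = 231 + 1·(616/3) = 1309/3.
ΔCS = ½(302/3 + 616/3)(995/3 − 838/3) = 8007; ΔPS = ½(302/3 + 616/3)(1309/3 − 995/3) = 16014.
Government spending = 157 × 616/3 = 96712/3.
DWL = ½ × 157 × (616/3 − 302/3) = 24649/3; fraction = (24649/3) / (96712/3) = 157/616.

DWL / government spending = 157/616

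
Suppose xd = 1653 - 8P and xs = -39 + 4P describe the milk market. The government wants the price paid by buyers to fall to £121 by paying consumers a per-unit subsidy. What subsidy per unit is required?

Required subsidy s = £60 per unit

At a buyer price of 121, quantity demanded is 1653 − 8·121 = 685.
Sellers supply 685 only when they receive Ps with -39 + 4·Ps = 685, i.e. Ps = 181.
s = Ps − Pb = 181 − 121 = 60.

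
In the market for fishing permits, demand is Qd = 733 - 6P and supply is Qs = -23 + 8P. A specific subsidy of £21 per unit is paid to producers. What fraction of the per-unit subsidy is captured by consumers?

Pre-subsidy: 733 - 6P = -23 + 8P gives P* = 54, Q* = 409.
With the subsidy, sellers receive Ps = Pb + 21 for each unit, where Pb is the price buyers pay.
Supply in terms of Pb becomes Qs = -23 + 8(Pb + 21) = 145 + 8Pb. Setting this equal to demand: 733 - 6Pb = 145 + 8Pb, so Pb = 42.
Sellers receive Ps = 42 + 21 = 63; Q' = 733 − 6·42 = 481.
Buyers' price falls by P* − Pb = 54 − 42 = 12; sellers' price rises by Ps − P* = 63 − 54 = 9.
So consumers capture 12/21 = 4/7 of each unit of subsidy.

Consumer share = 4/7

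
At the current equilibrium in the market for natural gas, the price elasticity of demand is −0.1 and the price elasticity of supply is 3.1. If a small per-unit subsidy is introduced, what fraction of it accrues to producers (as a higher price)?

Producer share = 0.03125

For a small subsidy around the equilibrium, the benefit split depends on the relative slopes, which at a point are proportional to the elasticities.
Buyer share = εs/(εs + |εd|) = 3.1/(3.1 + 0.1) = 0.96875; seller share = |εd|/(εs + |εd|) = 0.03125.
So producers capture 0.03125 of the subsidy.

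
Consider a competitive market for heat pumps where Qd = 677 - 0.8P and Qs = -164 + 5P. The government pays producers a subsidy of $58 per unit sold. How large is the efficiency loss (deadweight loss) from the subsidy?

Deadweight loss = $1160

Pre-subsidy: 677 - 0.8P = -164 + 5P gives P* = 145, Q* = 561.
With the subsidy, sellers receive Ps = Pb + 58 for each unit, where Pb is the price buyers pay.
Supply in terms of Pb becomes Qs = -164 + 5(Pb + 58) = 126 + 5Pb. Setting this equal to demand: 677 - 0.8Pb = 126 + 5Pb, so Pb = 95.
Sellers receive Ps = 95 + 58 = 153; Q' = 677 − 0.8·95 = 601.
The subsidy expands output by 601 − 561 = 40 past the efficient level; on those units the gap between marginal cost and willingness to pay runs from 0 up to 58.
DWL = ½ × 58 × 40 = 1160.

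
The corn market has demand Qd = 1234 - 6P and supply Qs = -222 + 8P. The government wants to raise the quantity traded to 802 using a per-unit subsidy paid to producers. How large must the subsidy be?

Required subsidy s = 56 per unit

At Q = 802, invert demand for the buyer price: Pb = (1234 − 802)/6 = 72; invert supply for the seller price: Ps = (802 − (-222))/8 = 128.
The subsidy must fill the gap: s = Ps − Pb = 128 − 72 = 56.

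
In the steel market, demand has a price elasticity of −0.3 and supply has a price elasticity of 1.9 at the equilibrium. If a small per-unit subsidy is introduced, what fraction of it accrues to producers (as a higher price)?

Producer share = 3/22

For a small subsidy around the equilibrium, the benefit split depends on the relative slopes, which at a point are proportional to the elasticities.
Buyer share = εs/(εs + |εd|) = 1.9/(1.9 + 0.3) = 19/22; seller share = |εd|/(εs + |εd|) = 3/22.
So producers capture 3/22 of the subsidy.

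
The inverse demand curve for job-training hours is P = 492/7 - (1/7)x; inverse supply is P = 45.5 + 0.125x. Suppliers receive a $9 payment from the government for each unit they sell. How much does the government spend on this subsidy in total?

Government cost = $1135.2

Pre-subsidy: 492/7 - (1/7)x = 45.5 + 0.125x gives x* = 1388/15 and P* = 856/15.
With the subsidy, sellers receive Ps = Pb + 9 for each unit, where Pb is the price buyers pay.
On the curves, Pb = 492/7 - (1/7)x and Ps = 45.5 + 0.125x; the wedge Ps − Pb = 9 gives 45.5 + 0.125x − (492/7 - (1/7)x) = 9, so x' = 1892/15.
Then Pb = 492/7 − (1/7)·(1892/15) = 784/15 and Ps = 45.5 + 0.125·(1892/15) = 919/15.
Government outlay = subsidy × quantity = 9 × 1892/15 = 1135.2.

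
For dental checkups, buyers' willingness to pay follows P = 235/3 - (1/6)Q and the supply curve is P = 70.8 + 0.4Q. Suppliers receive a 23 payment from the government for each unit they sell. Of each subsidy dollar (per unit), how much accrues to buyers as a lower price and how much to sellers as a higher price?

Buyers gain 115/17 per unit; sellers gain 276/17 per unit

Pre-subsidy: 235/3 - (1/6)Q = 70.8 + 0.4Q gives Q* = 226/17 and P* = 1294/17.
With the subsidy, sellers receive Ps = Pb + 23 for each unit, where Pb is the price buyers pay.
On the curves, Pb = 235/3 - (1/6)Q and Ps = 70.8 + 0.4Q; the wedge Ps − Pb = 23 gives 70.8 + 0.4Q − (235/3 - (1/6)Q) = 23, so Q' = 916/17.
Then Pb = 235/3 − (1/6)·(916/17) = 1179/17 and Ps = 70.8 + 0.4·(916/17) = 1570/17.
Buyers' price falls by P* − Pb = 1294/17 − 1179/17 = 115/17; sellers' price rises by Ps − P* = 1570/17 − 1294/17 = 276/17.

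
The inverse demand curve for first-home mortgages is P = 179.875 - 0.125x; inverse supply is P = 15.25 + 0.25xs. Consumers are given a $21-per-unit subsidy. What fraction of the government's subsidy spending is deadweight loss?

DWL / government spending = 28/495

Pre-subsidy: 179.875 - 0.125x = 15.25 + 0.25x gives x* = 439 and P* = 125.
With the rebate, buyers effectively pay Pb = Ps − 21, where Ps is the price sellers receive.
On the curves, Pb = 179.875 - 0.125x and Ps = 15.25 + 0.25x; the wedge Ps − Pb = 21 gives 15.25 + 0.25x − (179.875 - 0.125x) = 21, so x' = 495.
Then Pb = 179.875 − 0.125·495 = 118 and Ps = 15.25 + 0.25·495 = 139.
ΔCS = ½(439 + 495)(125 − 118) = 3269; ΔPS = ½(439 + 495)(139 − 125) = 6538.
Government spending = 21 × 495 = 10395.
DWL = ½ × 21 × (495 − 439) = 588; fraction = 588 / 10395 = 28/495.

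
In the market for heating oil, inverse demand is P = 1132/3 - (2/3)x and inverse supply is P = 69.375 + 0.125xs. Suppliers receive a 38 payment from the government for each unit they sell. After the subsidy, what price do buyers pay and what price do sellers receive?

Buyers pay 86; sellers receive 124

Pre-subsidy: 1132/3 - (2/3)x = 69.375 + 0.125x gives x* = 389 and P* = 118.
With the subsidy, sellers receive Ps = Pb + 38 for each unit, where Pb is the price buyers pay.
On the curves, Pb = 1132/3 - (2/3)x and Ps = 69.375 + 0.125x; the wedge Ps − Pb = 38 gives 69.375 + 0.125x − (1132/3 - (2/3)x) = 38, so x' = 437.
Then Pb = 1132/3 − (2/3)·437 = 86 and Ps = 69.375 + 0.125·437 = 124.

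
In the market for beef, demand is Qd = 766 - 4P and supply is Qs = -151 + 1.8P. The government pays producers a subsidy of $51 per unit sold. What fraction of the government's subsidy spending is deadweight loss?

Pre-subsidy: 766 - 4P = -151 + 1.8P gives P* = 4585/29, Q* = 3874/29.
With the subsidy, sellers receive Ps = Pb + 51 for each unit, where Pb is the price buyers pay.
Supply in terms of Pb becomes Qs = -151 + 1.8(Pb + 51) = -59.2 + 1.8Pb. Setting this equal to demand: 766 - 4Pb = -59.2 + 1.8Pb, so Pb = 4126/29.
Sellers receive Ps = 4126/29 + 51 = 5605/29; Q' = 766 − 4·(4126/29) = 5710/29.
ΔCS = ½(3874/29 + 5710/29)(4585/29 − 4126/29) = 2199528/841; ΔPS = ½(3874/29 + 5710/29)(5605/29 − 4585/29) = 4887840/841.
Government spending = 51 × 5710/29 = 291210/29.
DWL = ½ × 51 × (5710/29 − 3874/29) = 46818/29; fraction = (46818/29) / (291210/29) = 459/2855.

DWL / government spending = 459/2855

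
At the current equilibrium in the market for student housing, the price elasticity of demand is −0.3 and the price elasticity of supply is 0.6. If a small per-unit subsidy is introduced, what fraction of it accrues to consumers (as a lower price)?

For a small subsidy around the equilibrium, the benefit split depends on the relative slopes, which at a point are proportional to the elasticities.
Buyer share = εs/(εs + |εd|) = 0.6/(0.6 + 0.3) = 2/3; seller share = |εd|/(εs + |εd|) = 1/3.

Consumer share = 2/3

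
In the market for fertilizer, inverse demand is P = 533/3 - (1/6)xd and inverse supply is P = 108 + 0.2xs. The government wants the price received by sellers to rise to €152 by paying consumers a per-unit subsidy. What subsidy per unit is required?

Required subsidy s = €11 per unit

At a seller price of 152, quantity supplied is -540 + 5·152 = 220.
Buyers absorb 220 only when they pay Pb = 533/3 − (1/6)·220 = 141.
s = Ps − Pb = 152 − 141 = 11.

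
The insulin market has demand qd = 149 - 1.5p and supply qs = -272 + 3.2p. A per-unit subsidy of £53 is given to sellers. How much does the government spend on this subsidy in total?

Pre-subsidy: 149 - 1.5p = -272 + 3.2p gives p* = 4210/47, q* = 688/47.
With the subsidy, sellers receive ps = pb + 53 for each unit, where pb is the price buyers pay.
Supply in terms of pb becomes qs = -272 + 3.2(pb + 53) = -102.4 + 3.2pb. Setting this equal to demand: 149 - 1.5pb = -102.4 + 3.2pb, so pb = 2514/47.
Sellers receive ps = 2514/47 + 53 = 5005/47; q' = 149 − 1.5·(2514/47) = 3232/47.
Government outlay = subsidy × quantity = 53 × 3232/47 = 171296/47.

Government cost = 171296/47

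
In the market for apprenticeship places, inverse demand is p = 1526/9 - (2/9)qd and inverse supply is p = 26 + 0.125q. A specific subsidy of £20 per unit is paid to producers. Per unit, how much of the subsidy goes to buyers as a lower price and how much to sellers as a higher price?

Buyers gain £12.8 per unit; sellers gain £7.2 per unit

Pre-subsidy: 1526/9 - (2/9)q = 26 + 0.125q gives q* = 413.44 and p* = 77.68.
With the subsidy, sellers receive ps = pb + 20 for each unit, where pb is the price buyers pay.
On the curves, pb = 1526/9 - (2/9)q and ps = 26 + 0.125q; the wedge ps − pb = 20 gives 26 + 0.125q − (1526/9 - (2/9)q) = 20, so q' = 471.04.
Then pb = 1526/9 − (2/9)·471.04 = 64.88 and ps = 26 + 0.125·471.04 = 84.88.
Buyers' price falls by p* − pb = 77.68 − 64.88 = 12.8; sellers' price rises by ps − p* = 84.88 − 77.68 = 7.2.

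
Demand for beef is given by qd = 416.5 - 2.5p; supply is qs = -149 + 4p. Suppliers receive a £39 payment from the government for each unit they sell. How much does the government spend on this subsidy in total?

Pre-subsidy: 416.5 - 2.5p = -149 + 4p gives p* = 87, q* = 199.
With the subsidy, sellers receive ps = pb + 39 for each unit, where pb is the price buyers pay.
Supply in terms of pb becomes qs = -149 + 4(pb + 39) = 7 + 4pb. Setting this equal to demand: 416.5 - 2.5pb = 7 + 4pb, so pb = 63.
Sellers receive ps = 63 + 39 = 102; q' = 416.5 − 2.5·63 = 259.
Government outlay = subsidy × quantity = 39 × 259 = 10101.

Government cost = £10101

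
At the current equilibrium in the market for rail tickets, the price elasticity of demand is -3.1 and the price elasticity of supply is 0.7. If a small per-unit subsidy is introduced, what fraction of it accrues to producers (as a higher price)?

Producer share = 31/38

For a small subsidy around the equilibrium, the benefit split depends on the relative slopes, which at a point are proportional to the elasticities.
Buyer share = εs/(εs + |εd|) = 0.7/(0.7 + 3.1) = 7/38; seller share = |εd|/(εs + |εd|) = 31/38.
So producers capture 31/38 of the subsidy.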